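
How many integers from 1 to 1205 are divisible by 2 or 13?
⌊1205/2⌋ + ⌊1205/13⌋ - ⌊1205/26⌋ = 602 + 92 - 46 = 648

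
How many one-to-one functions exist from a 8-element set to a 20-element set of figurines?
P(20,8) = 20!/(20-8)! = 5079110400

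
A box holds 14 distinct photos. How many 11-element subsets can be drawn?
C(14,11) = 14!/(11!×3!) = 364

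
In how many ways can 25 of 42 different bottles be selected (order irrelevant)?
C(42,25) = 42!/(25!×17!) = 254661927156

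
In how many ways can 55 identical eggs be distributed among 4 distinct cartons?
C(55+4-1, 4-1) = C(58, 3) = 30856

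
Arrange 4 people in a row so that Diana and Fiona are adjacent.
Treat as block: (4-1)! × 2! = 6 × 2 = 12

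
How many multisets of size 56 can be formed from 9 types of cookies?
C(56+9-1, 9-1) = C(64, 8) = 4426165368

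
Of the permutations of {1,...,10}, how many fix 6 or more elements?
Exactly j fixed points: C(10,j)·!(10-j); sum over j ≥ 6 (derangement numbers via !m = (m-1)·(!(m-1) + !(m-2)): !0..!4 = 1, 0, 1, 2, 9). Σ_{j=6}^{10} C(10,j)·!(10-j) = C(10,6)·!4 + C(10,7)·!3 + C(10,8)·!2 + C(10,9)·!1 + C(10,10)·!0 = 210·9 + 120·2 + 45·1 + 10·0 + 1·1 = 2176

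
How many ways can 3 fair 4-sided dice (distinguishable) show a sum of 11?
Coefficient of x^11 in (x + x² + ... + x^4)^3. By inclusion-exclusion on dice exceeding 4: Σ_j (-1)^j C(3,j)·C(11-1-4j, 2) = C(3,0)·C(10,2) - C(3,1)·C(6,2) + C(3,2)·C(2,2) = 1·45 - 3·15 + 3·1 = 3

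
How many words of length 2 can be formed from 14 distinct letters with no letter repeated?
P(14,2) = 14!/(14-2)! = 182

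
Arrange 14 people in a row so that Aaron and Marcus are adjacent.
Treat as block: (14-1)! × 2! = 6227020800 × 2 = 12454041600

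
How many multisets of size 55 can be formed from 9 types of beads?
C(55+9-1, 9-1) = C(63, 8) = 3872894697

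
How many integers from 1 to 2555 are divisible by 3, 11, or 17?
⌊2555/3⌋+⌊2555/11⌋+⌊2555/17⌋ - ⌊2555/33⌋-⌊2555/51⌋-⌊2555/187⌋ + ⌊2555/561⌋ = 851+232+150 - 77-50-13 + 4 = 1097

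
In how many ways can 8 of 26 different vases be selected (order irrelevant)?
C(26,8) = 26!/(8!×18!) = 1562275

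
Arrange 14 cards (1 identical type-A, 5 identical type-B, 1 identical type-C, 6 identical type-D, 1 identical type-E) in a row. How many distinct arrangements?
14! / (1! × 5! × 1! × 6! × 1!) = 1009008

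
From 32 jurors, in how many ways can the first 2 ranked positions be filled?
P(32,2) = 32!/(32-2)! = 992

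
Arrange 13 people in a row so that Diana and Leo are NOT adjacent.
Total - adjacent = 13! - (13-1)!×2 = 6227020800 - 958003200 = 5269017600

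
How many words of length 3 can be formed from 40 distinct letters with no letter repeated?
P(40,3) = 40!/(40-3)! = 59280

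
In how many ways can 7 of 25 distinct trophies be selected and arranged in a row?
P(25,7) = 25!/(25-7)! = 2422728000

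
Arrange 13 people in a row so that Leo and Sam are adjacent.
Treat as block: (13-1)! × 2! = 479001600 × 2 = 958003200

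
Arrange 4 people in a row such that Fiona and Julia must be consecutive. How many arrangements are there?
Treat the 2 as one block: (4-2+1)! × 2! = 6 × 2 = 12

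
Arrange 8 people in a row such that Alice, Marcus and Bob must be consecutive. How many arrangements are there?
Treat the 3 as one block: (8-3+1)! × 3! = 720 × 6 = 4320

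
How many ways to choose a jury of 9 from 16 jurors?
C(16,9) = 16!/(9!×7!) = 11440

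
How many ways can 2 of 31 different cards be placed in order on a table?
P(31,2) = 31!/(31-2)! = 930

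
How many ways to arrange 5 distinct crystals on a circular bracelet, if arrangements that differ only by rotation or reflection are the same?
(5-1)!/2 = 24/2 = 12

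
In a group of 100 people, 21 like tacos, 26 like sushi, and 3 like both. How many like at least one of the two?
|A∪B| = |A| + |B| - |A∩B| = 21 + 26 - 3 = 44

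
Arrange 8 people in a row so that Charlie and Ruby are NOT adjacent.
Total - adjacent = 8! - (8-1)!×2 = 40320 - 10080 = 30240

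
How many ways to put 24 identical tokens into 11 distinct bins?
C(24+11-1, 11-1) = C(34, 10) = 131128140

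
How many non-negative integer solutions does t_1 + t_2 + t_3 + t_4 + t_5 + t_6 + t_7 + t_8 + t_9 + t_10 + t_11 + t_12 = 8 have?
C(8+12-1, 12-1) = C(19, 11) = 75582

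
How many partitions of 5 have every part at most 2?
Let r_j(i) = number of partitions of i into parts ≤ j, for i = 0..5. r_1(i) = 1 for all i; r_j(i) = r_{j-1}(i) + r_j(i-j). Rows j = 2..2: ≤2: 1 1 2 2 3 3. r_2(5) = 3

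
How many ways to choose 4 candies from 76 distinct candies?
C(76,4) = 76!/(4!×72!) = 1282975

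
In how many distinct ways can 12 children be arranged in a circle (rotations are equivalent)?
Circular: fix one position, arrange the rest. (12-1)! = 39916800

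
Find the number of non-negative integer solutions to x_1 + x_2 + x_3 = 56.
C(56+3-1, 3-1) = C(58, 2) = 1653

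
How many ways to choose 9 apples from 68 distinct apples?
C(68,9) = 68!/(9!×59!) = 49280065120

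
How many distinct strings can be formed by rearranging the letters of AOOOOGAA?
8! / (3! × 1! × 4!) = 280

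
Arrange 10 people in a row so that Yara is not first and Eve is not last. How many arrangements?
By inclusion-exclusion: 10! - 2×(10-1)! + (10-2)! = 3628800 - 725760 + 40320 = 2943360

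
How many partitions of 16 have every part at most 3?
Let r_j(i) = number of partitions of i into parts ≤ j, for i = 0..16. r_1(i) = 1 for all i; r_j(i) = r_{j-1}(i) + r_j(i-j). Rows j = 2..3: ≤2: 1 1 2 2 3 3 4 4 5 5 6 6 7 7 8 8 9; ≤3: 1 1 2 3 4 5 7 8 10 12 14 16 19 21 24 27 30. r_3(16) = 30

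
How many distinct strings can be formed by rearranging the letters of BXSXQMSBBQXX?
12! / (3! × 4! × 1! × 2! × 2!) = 831600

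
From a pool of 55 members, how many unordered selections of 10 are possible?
C(55,10) = 55!/(10!×45!) = 29248649430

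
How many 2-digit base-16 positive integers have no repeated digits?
First digit: 15 choices (nonzero). Then descending: 15 × 15 = 225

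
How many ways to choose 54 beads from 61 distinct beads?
C(61,54) = 61!/(54!×7!) = 436270780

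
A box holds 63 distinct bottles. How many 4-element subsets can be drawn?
C(63,4) = 63!/(4!×59!) = 595665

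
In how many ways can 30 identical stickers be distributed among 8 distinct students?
C(30+8-1, 8-1) = C(37, 7) = 10295472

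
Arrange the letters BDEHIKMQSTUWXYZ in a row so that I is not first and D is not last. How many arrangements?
By inclusion-exclusion: 15! - 2×(15-1)! + (15-2)! = 1307674368000 - 174356582400 + 6227020800 = 1139544806400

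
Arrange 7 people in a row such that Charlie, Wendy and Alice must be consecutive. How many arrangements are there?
Treat the 3 as one block: (7-3+1)! × 3! = 120 × 6 = 720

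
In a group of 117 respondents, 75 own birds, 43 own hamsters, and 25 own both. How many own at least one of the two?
|A∪B| = |A| + |B| - |A∩B| = 75 + 43 - 25 = 93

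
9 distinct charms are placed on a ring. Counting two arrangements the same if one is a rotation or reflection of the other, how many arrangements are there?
(9-1)!/2 = 40320/2 = 20160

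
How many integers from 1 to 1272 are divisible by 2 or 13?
⌊1272/2⌋ + ⌊1272/13⌋ - ⌊1272/26⌋ = 636 + 97 - 48 = 685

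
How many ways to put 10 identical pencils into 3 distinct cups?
C(10+3-1, 3-1) = C(12, 2) = 66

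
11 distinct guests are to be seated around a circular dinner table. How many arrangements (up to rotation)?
Circular: fix one position, arrange the rest. (11-1)! = 3628800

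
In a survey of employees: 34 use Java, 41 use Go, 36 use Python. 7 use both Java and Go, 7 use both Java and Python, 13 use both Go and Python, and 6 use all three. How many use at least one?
|A∪B∪C| = 34+41+36-7-7-13+6 = 90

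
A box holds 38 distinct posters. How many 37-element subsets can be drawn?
C(38,37) = 38!/(37!×1!) = 38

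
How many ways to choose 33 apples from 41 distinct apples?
C(41,33) = 41!/(33!×8!) = 95548245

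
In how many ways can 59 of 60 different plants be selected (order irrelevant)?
C(60,59) = 60!/(59!×1!) = 60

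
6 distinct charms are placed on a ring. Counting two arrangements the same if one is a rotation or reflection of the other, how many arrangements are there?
(6-1)!/2 = 120/2 = 60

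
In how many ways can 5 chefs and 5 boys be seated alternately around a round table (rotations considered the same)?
Fix one of the chefs: (5-1)! ways for the remaining chefs, × 5! ways for the boys = 24 × 120 = 2880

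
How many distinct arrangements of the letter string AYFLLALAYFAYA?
13! / (3! × 2! × 5! × 3!) = 720720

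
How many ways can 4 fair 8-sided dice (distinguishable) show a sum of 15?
Coefficient of x^15 in (x + x² + ... + x^8)^4. By inclusion-exclusion on dice exceeding 8: Σ_j (-1)^j C(4,j)·C(15-1-8j, 3) = C(4,0)·C(14,3) - C(4,1)·C(6,3) = 1·364 - 4·20 = 284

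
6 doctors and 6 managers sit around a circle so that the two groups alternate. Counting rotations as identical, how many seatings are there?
Fix one of the doctors: (6-1)! ways for the remaining doctors, × 6! ways for the managers = 120 × 720 = 86400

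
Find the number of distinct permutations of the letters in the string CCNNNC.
6! / (3! × 3!) = 20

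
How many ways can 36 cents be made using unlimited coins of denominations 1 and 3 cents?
Coefficient of x^36 in 1/(1-x^1) · 1/(1-x^3). Use j coins of 3 for j = 0..⌊36/3⌋ = 12, the rest in 1s: 12 + 1 = 13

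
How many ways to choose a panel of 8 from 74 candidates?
C(74,8) = 74!/(8!×66!) = 15071474661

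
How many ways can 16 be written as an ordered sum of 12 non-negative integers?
C(16+12-1, 12-1) = C(27, 11) = 13037895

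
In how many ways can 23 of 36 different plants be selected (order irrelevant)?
C(36,23) = 36!/(23!×13!) = 2310789600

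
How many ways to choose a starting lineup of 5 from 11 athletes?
C(11,5) = 11!/(5!×6!) = 462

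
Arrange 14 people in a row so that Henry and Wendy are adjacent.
Treat as block: (14-1)! × 2! = 6227020800 × 2 = 12454041600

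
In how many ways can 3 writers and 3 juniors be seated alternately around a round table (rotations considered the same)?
Fix one of the writers: (3-1)! ways for the remaining writers, × 3! ways for the juniors = 2 × 6 = 12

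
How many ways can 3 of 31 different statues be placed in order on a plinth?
P(31,3) = 31!/(31-3)! = 26970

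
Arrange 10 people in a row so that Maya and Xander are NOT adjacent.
Total - adjacent = 10! - (10-1)!×2 = 3628800 - 725760 = 2903040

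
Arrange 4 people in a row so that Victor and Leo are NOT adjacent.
Total - adjacent = 4! - (4-1)!×2 = 24 - 12 = 12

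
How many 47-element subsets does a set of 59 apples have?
C(59,47) = 59!/(47!×12!) = 1119487075980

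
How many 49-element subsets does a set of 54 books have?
C(54,49) = 54!/(49!×5!) = 3162510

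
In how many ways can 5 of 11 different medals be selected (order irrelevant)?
C(11,5) = 11!/(5!×6!) = 462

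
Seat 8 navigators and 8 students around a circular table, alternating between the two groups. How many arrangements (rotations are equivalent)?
Fix one of the navigators: (8-1)! ways for the remaining navigators, × 8! ways for the students = 5040 × 40320 = 203212800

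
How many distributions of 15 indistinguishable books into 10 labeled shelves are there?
C(15+10-1, 10-1) = C(24, 9) = 1307504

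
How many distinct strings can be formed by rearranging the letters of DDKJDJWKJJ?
10! / (2! × 4! × 1! × 3!) = 12600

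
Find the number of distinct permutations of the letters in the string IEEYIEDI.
8! / (3! × 1! × 1! × 3!) = 1120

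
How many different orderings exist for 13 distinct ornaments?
13! = 6227020800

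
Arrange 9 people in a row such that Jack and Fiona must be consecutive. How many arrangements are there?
Treat the 2 as one block: (9-2+1)! × 2! = 40320 × 2 = 80640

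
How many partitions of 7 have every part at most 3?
Let r_j(i) = number of partitions of i into parts ≤ j, for i = 0..7. r_1(i) = 1 for all i; r_j(i) = r_{j-1}(i) + r_j(i-j). Rows j = 2..3: ≤2: 1 1 2 2 3 3 4 4; ≤3: 1 1 2 3 4 5 7 8. r_3(7) = 8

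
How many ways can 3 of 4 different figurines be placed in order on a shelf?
P(4,3) = 4!/(4-3)! = 24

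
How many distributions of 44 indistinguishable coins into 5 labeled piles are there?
C(44+5-1, 5-1) = C(48, 4) = 194580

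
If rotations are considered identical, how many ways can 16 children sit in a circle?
Circular: fix one position, arrange the rest. (16-1)! = 1307674368000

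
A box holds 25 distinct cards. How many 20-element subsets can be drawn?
C(25,20) = 25!/(20!×5!) = 53130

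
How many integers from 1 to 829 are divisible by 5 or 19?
⌊829/5⌋ + ⌊829/19⌋ - ⌊829/95⌋ = 165 + 43 - 8 = 200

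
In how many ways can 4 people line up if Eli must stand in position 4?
Fix one position: (4-1)! = 6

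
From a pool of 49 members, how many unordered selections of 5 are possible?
C(49,5) = 49!/(5!×44!) = 1906884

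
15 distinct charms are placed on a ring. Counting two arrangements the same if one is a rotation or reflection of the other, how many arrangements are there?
(15-1)!/2 = 87178291200/2 = 43589145600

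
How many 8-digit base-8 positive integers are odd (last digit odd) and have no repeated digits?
Last∈{1,3,5,7}. Last=0: 0. Last nonzero: 4×6×P(6,6) = 17280. Total = 17280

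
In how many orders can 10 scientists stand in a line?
10! = 3628800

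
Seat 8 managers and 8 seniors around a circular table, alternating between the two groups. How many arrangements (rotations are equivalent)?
Fix one of the managers: (8-1)! ways for the remaining managers, × 8! ways for the seniors = 5040 × 40320 = 203212800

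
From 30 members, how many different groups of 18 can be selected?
C(30,18) = 30!/(18!×12!) = 86493225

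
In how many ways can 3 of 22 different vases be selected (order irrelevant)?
C(22,3) = 22!/(3!×19!) = 1540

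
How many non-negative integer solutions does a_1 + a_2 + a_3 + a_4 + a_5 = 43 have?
C(43+5-1, 5-1) = C(47, 4) = 178365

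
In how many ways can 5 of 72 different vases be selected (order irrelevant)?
C(72,5) = 72!/(5!×67!) = 13991544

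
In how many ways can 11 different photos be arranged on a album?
11! = 39916800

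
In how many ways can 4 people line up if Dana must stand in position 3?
Fix one position: (4-1)! = 6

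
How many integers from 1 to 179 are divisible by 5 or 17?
⌊179/5⌋ + ⌊179/17⌋ - ⌊179/85⌋ = 35 + 10 - 2 = 43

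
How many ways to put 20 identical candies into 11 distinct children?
C(20+11-1, 11-1) = C(30, 10) = 30045015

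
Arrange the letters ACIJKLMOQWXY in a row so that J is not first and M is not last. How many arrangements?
By inclusion-exclusion: 12! - 2×(12-1)! + (12-2)! = 479001600 - 79833600 + 3628800 = 402796800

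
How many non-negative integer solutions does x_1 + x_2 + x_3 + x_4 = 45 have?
C(45+4-1, 4-1) = C(48, 3) = 17296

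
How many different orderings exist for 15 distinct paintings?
15! = 1307674368000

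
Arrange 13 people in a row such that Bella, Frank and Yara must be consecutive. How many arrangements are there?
Treat the 3 as one block: (13-3+1)! × 3! = 39916800 × 6 = 239500800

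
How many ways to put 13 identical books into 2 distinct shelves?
C(13+2-1, 2-1) = C(14, 1) = 14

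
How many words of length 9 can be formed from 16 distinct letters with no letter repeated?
P(16,9) = 16!/(16-9)! = 4151347200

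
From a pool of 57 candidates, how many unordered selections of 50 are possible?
C(57,50) = 57!/(50!×7!) = 264385836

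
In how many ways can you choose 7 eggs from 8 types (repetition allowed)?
C(7+8-1, 8-1) = C(14, 7) = 3432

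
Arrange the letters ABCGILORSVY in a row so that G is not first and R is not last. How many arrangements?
By inclusion-exclusion: 11! - 2×(11-1)! + (11-2)! = 39916800 - 7257600 + 362880 = 33022080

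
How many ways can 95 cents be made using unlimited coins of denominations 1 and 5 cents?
Coefficient of x^95 in 1/(1-x^1) · 1/(1-x^5). Use j coins of 5 for j = 0..⌊95/5⌋ = 19, the rest in 1s: 19 + 1 = 20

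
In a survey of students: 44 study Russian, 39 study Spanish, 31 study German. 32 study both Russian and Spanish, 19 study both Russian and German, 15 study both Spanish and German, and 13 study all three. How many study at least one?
|A∪B∪C| = 44+39+31-32-19-15+13 = 61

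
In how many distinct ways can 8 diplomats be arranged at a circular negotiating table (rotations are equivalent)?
Circular: fix one position, arrange the rest. (8-1)! = 5040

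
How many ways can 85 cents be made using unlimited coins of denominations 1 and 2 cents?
Coefficient of x^85 in 1/(1-x^1) · 1/(1-x^2). Use j coins of 2 for j = 0..⌊85/2⌋ = 42, the rest in 1s: 42 + 1 = 43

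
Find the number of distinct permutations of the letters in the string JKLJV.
5! / (2! × 1! × 1! × 1!) = 60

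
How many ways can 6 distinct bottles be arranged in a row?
6! = 720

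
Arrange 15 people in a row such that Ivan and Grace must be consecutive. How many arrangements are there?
Treat the 2 as one block: (15-2+1)! × 2! = 87178291200 × 2 = 174356582400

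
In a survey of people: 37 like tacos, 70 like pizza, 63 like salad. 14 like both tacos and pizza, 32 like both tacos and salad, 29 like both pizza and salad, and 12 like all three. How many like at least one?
|A∪B∪C| = 37+70+63-14-32-29+12 = 107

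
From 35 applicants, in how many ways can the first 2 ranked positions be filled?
P(35,2) = 35!/(35-2)! = 1190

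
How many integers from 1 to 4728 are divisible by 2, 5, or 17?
⌊4728/2⌋+⌊4728/5⌋+⌊4728/17⌋ - ⌊4728/10⌋-⌊4728/34⌋-⌊4728/85⌋ + ⌊4728/170⌋ = 2364+945+278 - 472-139-55 + 27 = 2948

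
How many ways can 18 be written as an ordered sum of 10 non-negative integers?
C(18+10-1, 10-1) = C(27, 9) = 4686825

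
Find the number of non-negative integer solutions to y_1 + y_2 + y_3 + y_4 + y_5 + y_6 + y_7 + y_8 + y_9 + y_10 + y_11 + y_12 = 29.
C(29+12-1, 12-1) = C(40, 11) = 2311801440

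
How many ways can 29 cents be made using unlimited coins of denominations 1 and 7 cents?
Coefficient of x^29 in 1/(1-x^1) · 1/(1-x^7). Use j coins of 7 for j = 0..⌊29/7⌋ = 4, the rest in 1s: 4 + 1 = 5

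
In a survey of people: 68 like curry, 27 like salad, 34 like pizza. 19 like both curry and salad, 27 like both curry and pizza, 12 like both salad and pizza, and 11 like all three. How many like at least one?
|A∪B∪C| = 68+27+34-19-27-12+11 = 82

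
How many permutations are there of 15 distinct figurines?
15! = 1307674368000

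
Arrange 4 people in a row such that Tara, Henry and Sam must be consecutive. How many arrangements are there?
Treat the 3 as one block: (4-3+1)! × 3! = 2 × 6 = 12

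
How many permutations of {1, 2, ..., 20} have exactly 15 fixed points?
Choose the 15 fixed points C(20,15) = 15504, derange the rest: !5 = Σ_{j=0}^{5} (-1)^j·5!/j! = 120 - 120 + 60 - 20 + 5 - 1 = 44. Product = 15504 × 44 = 682176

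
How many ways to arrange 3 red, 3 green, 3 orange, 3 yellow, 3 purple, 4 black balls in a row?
19! / (3! × 3! × 3! × 3! × 3! × 4!) = 651819168000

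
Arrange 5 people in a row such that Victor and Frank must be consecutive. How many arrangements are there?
Treat the 2 as one block: (5-2+1)! × 2! = 24 × 2 = 48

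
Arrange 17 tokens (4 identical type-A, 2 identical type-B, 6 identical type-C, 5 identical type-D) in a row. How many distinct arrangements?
17! / (4! × 2! × 6! × 5!) = 85765680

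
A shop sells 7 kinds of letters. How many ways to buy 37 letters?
C(37+7-1, 7-1) = C(43, 6) = 6096454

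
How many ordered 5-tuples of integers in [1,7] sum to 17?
Coefficient of x^17 in (x + x² + ... + x^7)^5. By inclusion-exclusion on dice exceeding 7: Σ_j (-1)^j C(5,j)·C(17-1-7j, 4) = C(5,0)·C(16,4) - C(5,1)·C(9,4) = 1·1820 - 5·126 = 1190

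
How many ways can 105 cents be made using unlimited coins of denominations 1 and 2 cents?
Coefficient of x^105 in 1/(1-x^1) · 1/(1-x^2). Use j coins of 2 for j = 0..⌊105/2⌋ = 52, the rest in 1s: 52 + 1 = 53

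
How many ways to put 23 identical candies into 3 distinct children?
C(23+3-1, 3-1) = C(25, 2) = 300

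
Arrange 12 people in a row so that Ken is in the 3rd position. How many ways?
Fix one position: (12-1)! = 39916800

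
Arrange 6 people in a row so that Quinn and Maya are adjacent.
Treat as block: (6-1)! × 2! = 120 × 2 = 240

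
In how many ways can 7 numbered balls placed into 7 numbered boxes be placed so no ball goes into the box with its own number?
!7 = Σ_{j=0}^{7} (-1)^j·7!/j! = 5040 - 5040 + 2520 - 840 + 210 - 42 + 7 - 1 = 1854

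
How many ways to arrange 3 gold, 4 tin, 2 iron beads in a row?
9! / (3! × 4! × 2!) = 1260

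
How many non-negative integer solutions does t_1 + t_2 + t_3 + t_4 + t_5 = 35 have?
C(35+5-1, 5-1) = C(39, 4) = 82251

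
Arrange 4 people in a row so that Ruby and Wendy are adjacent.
Treat as block: (4-1)! × 2! = 6 × 2 = 12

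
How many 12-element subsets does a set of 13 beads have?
C(13,12) = 13!/(12!×1!) = 13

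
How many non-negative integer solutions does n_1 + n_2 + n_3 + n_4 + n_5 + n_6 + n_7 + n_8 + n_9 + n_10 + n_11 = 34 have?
C(34+11-1, 11-1) = C(44, 10) = 2481256778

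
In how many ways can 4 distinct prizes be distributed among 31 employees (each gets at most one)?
P(31,4) = 31!/(31-4)! = 755160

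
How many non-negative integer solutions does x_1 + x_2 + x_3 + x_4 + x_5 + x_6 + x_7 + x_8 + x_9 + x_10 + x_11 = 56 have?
C(56+11-1, 11-1) = C(66, 10) = 210980549208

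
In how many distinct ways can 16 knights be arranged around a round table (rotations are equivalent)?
Circular: fix one position, arrange the rest. (16-1)! = 1307674368000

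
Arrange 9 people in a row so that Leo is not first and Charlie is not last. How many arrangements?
By inclusion-exclusion: 9! - 2×(9-1)! + (9-2)! = 362880 - 80640 + 5040 = 287280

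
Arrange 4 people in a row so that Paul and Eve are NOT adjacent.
Total - adjacent = 4! - (4-1)!×2 = 24 - 12 = 12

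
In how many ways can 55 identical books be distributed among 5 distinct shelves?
C(55+5-1, 5-1) = C(59, 4) = 455126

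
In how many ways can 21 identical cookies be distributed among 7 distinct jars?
C(21+7-1, 7-1) = C(27, 6) = 296010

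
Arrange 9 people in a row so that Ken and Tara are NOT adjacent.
Total - adjacent = 9! - (9-1)!×2 = 362880 - 80640 = 282240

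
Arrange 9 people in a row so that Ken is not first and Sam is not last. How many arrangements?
By inclusion-exclusion: 9! - 2×(9-1)! + (9-2)! = 362880 - 80640 + 5040 = 287280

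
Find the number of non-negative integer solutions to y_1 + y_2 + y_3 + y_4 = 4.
C(4+4-1, 4-1) = C(7, 3) = 35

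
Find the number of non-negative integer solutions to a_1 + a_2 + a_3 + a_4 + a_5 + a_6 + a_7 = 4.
C(4+7-1, 7-1) = C(10, 6) = 210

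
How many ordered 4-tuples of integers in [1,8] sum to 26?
Coefficient of x^26 in (x + x² + ... + x^8)^4. By inclusion-exclusion on dice exceeding 8: Σ_j (-1)^j C(4,j)·C(26-1-8j, 3) = C(4,0)·C(25,3) - C(4,1)·C(17,3) + C(4,2)·C(9,3) = 1·2300 - 4·680 + 6·84 = 84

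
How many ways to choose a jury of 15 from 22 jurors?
C(22,15) = 22!/(15!×7!) = 170544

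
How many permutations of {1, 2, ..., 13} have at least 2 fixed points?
Exactly j fixed points: C(13,j)·!(13-j); sum over j ≥ 2 (derangement numbers via !m = (m-1)·(!(m-1) + !(m-2)): !0..!11 = 1, 0, 1, 2, 9, 44, 265, 1854, 14833, 133496, 1334961, 14684570). Σ_{j=2}^{13} C(13,j)·!(13-j) = C(13,2)·!11 + C(13,3)·!10 + C(13,4)·!9 + C(13,5)·!8 + C(13,6)·!7 + C(13,7)·!6 + C(13,8)·!5 + C(13,9)·!4 + C(13,10)·!3 + C(13,11)·!2 + C(13,12)·!1 + C(13,13)·!0 = 78·14684570 + 286·1334961 + 715·133496 + 1287·14833 + 1716·1854 + 1716·265 + 1287·44 + 715·9 + 286·2 + 78·1 + 13·0 + 1·1 = 1645434935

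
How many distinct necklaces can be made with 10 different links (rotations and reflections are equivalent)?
(10-1)!/2 = 362880/2 = 181440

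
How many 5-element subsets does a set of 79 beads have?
C(79,5) = 79!/(5!×74!) = 22537515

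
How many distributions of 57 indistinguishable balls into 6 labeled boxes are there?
C(57+6-1, 6-1) = C(62, 5) = 6471002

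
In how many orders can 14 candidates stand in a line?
14! = 87178291200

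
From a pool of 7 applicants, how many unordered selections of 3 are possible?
C(7,3) = 7!/(3!×4!) = 35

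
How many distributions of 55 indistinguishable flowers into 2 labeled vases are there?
C(55+2-1, 2-1) = C(56, 1) = 56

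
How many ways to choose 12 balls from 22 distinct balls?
C(22,12) = 22!/(12!×10!) = 646646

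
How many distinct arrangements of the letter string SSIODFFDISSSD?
13! / (2! × 5! × 3! × 1! × 2!) = 2162160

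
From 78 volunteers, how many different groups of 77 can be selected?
C(78,77) = 78!/(77!×1!) = 78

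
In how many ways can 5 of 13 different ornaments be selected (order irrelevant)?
C(13,5) = 13!/(5!×8!) = 1287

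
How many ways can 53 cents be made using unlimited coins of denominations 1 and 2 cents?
Coefficient of x^53 in 1/(1-x^1) · 1/(1-x^2). Use j coins of 2 for j = 0..⌊53/2⌋ = 26, the rest in 1s: 26 + 1 = 27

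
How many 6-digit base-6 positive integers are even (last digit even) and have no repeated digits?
Last∈{0,2,4}. Last=0: 120. Last nonzero: 2×4×P(4,4) = 192. Total = 312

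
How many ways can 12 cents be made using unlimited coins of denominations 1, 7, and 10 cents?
Coefficient of x^12 in 1/(1-x^1) · 1/(1-x^7) · 1/(1-x^10). Case on j = number of 10-cent coins (j = 0..1); remainder r = 12 - 10j is made from {1,7} in ⌊r/7⌋+1 ways. r = 12, 2 → 2 + 1 = 3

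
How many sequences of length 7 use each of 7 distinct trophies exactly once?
7! = 5040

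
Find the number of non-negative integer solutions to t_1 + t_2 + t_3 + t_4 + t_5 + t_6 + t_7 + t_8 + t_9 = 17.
C(17+9-1, 9-1) = C(25, 8) = 1081575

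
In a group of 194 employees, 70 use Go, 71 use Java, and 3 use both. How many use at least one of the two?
|A∪B| = |A| + |B| - |A∩B| = 70 + 71 - 3 = 138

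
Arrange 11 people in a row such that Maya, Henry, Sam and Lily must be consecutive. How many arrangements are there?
Treat the 4 as one block: (11-4+1)! × 4! = 40320 × 24 = 967680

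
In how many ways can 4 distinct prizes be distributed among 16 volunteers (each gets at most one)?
P(16,4) = 16!/(16-4)! = 43680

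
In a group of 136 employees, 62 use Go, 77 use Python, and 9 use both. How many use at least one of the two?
|A∪B| = |A| + |B| - |A∩B| = 62 + 77 - 9 = 130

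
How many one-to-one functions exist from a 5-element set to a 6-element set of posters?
P(6,5) = 6!/(6-5)! = 720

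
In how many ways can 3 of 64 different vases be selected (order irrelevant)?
C(64,3) = 64!/(3!×61!) = 41664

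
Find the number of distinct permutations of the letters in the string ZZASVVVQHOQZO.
13! / (1! × 3! × 3! × 1! × 1! × 2! × 2!) = 43243200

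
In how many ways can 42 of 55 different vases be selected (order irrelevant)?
C(55,42) = 55!/(42!×13!) = 1451182990950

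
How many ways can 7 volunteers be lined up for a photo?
7! = 5040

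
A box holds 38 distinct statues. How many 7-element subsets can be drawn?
C(38,7) = 38!/(7!×31!) = 12620256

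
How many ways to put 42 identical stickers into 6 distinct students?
C(42+6-1, 6-1) = C(47, 5) = 1533939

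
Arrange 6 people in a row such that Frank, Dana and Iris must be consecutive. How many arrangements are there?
Treat the 3 as one block: (6-3+1)! × 3! = 24 × 6 = 144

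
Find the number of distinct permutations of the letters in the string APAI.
4! / (2! × 1! × 1!) = 12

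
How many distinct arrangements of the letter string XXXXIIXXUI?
10! / (6! × 1! × 3!) = 840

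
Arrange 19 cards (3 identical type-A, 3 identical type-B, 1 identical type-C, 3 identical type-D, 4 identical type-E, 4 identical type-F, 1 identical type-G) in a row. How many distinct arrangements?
19! / (3! × 3! × 1! × 3! × 4! × 4! × 1!) = 977728752000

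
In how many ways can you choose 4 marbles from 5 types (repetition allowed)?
C(4+5-1, 5-1) = C(8, 4) = 70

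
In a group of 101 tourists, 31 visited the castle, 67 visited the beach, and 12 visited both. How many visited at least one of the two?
|A∪B| = |A| + |B| - |A∩B| = 31 + 67 - 12 = 86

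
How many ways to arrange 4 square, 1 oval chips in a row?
5! / (4! × 1!) = 5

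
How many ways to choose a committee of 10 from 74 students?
C(74,10) = 74!/(10!×64!) = 718406958841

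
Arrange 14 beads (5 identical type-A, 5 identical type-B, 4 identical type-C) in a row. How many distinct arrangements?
14! / (5! × 5! × 4!) = 252252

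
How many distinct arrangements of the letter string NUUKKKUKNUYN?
12! / (4! × 4! × 1! × 3!) = 138600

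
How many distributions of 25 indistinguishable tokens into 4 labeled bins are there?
C(25+4-1, 4-1) = C(28, 3) = 3276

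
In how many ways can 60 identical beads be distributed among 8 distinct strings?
C(60+8-1, 8-1) = C(67, 7) = 869648208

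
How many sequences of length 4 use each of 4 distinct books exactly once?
4! = 24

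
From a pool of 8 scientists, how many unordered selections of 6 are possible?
C(8,6) = 8!/(6!×2!) = 28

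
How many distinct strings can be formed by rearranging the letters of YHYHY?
5! / (3! × 2!) = 10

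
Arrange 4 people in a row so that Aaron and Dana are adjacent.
Treat as block: (4-1)! × 2! = 6 × 2 = 12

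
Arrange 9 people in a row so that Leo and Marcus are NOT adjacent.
Total - adjacent = 9! - (9-1)!×2 = 362880 - 80640 = 282240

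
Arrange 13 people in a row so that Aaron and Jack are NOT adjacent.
Total - adjacent = 13! - (13-1)!×2 = 6227020800 - 958003200 = 5269017600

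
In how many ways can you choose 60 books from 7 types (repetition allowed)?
C(60+7-1, 7-1) = C(66, 6) = 90858768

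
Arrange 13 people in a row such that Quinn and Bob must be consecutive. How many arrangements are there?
Treat the 2 as one block: (13-2+1)! × 2! = 479001600 × 2 = 958003200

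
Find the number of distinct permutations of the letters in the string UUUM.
4! / (1! × 3!) = 4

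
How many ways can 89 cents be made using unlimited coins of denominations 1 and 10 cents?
Coefficient of x^89 in 1/(1-x^1) · 1/(1-x^10). Use j coins of 10 for j = 0..⌊89/10⌋ = 8, the rest in 1s: 8 + 1 = 9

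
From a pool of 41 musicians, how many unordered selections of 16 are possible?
C(41,16) = 41!/(16!×25!) = 103077446706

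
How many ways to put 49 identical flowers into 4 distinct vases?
C(49+4-1, 4-1) = C(52, 3) = 22100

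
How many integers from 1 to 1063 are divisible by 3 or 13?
⌊1063/3⌋ + ⌊1063/13⌋ - ⌊1063/39⌋ = 354 + 81 - 27 = 408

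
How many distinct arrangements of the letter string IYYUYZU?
7! / (2! × 1! × 1! × 3!) = 420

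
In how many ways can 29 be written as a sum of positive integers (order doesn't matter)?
Pentagonal recurrence p(n) = p(n-1) + p(n-2) - p(n-5) - p(n-7) + p(n-12) + p(n-15) - ... gives p(0..28) = 1, 1, 2, 3, 5, 7, 11, 15, 22, 30, 42, 56, 77, 101, 135, 176, 231, 297, 385, 490, 627, 792, 1002, 1255, 1575, 1958, 2436, 3010, 3718. p(29) = p(28) + p(27) - p(24) - p(22) + p(17) + p(14) - p(7) - p(3) = 3718 + 3010 - 1575 - 1002 + 297 + 135 - 15 - 3 = 4565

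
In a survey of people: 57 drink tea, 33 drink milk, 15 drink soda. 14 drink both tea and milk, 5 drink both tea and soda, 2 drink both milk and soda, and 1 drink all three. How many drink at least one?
|A∪B∪C| = 57+33+15-14-5-2+1 = 85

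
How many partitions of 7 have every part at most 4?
Let r_j(i) = number of partitions of i into parts ≤ j, for i = 0..7. r_1(i) = 1 for all i; r_j(i) = r_{j-1}(i) + r_j(i-j). Rows j = 2..4: ≤2: 1 1 2 2 3 3 4 4; ≤3: 1 1 2 3 4 5 7 8; ≤4: 1 1 2 3 5 6 9 11. r_4(7) = 11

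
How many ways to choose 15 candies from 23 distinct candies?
C(23,15) = 23!/(15!×8!) = 490314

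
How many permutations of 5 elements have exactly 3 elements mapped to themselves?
Choose the 3 fixed points C(5,3) = 10, derange the rest: !2 = Σ_{j=0}^{2} (-1)^j·2!/j! = 2 - 2 + 1 = 1. Product = 10 × 1 = 10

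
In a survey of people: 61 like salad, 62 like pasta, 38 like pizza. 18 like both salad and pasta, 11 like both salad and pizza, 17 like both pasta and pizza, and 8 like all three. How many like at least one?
|A∪B∪C| = 61+62+38-18-11-17+8 = 123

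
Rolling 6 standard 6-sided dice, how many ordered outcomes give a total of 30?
Coefficient of x^30 in (x + x² + ... + x^6)^6. By inclusion-exclusion on dice exceeding 6: Σ_j (-1)^j C(6,j)·C(30-1-6j, 5) = C(6,0)·C(29,5) - C(6,1)·C(23,5) + C(6,2)·C(17,5) - C(6,3)·C(11,5) + C(6,4)·C(5,5) = 1·118755 - 6·33649 + 15·6188 - 20·462 + 15·1 = 456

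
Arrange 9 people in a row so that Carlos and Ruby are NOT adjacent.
Total - adjacent = 9! - (9-1)!×2 = 362880 - 80640 = 282240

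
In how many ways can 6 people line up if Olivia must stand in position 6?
Fix one position: (6-1)! = 120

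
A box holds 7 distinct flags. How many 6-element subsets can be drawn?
C(7,6) = 7!/(6!×1!) = 7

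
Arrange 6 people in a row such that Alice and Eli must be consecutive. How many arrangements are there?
Treat the 2 as one block: (6-2+1)! × 2! = 120 × 2 = 240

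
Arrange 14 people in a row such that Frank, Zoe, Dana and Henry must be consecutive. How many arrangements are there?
Treat the 4 as one block: (14-4+1)! × 4! = 39916800 × 24 = 958003200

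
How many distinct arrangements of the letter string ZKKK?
4! / (1! × 3!) = 4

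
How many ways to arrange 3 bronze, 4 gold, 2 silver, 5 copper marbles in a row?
14! / (3! × 4! × 2! × 5!) = 2522520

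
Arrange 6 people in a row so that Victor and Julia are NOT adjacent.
Total - adjacent = 6! - (6-1)!×2 = 720 - 240 = 480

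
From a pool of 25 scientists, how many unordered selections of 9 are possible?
C(25,9) = 25!/(9!×16!) = 2042975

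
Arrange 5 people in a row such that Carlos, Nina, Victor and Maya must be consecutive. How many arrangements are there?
Treat the 4 as one block: (5-4+1)! × 4! = 2 × 24 = 48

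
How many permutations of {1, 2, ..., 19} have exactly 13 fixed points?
Choose the 13 fixed points C(19,13) = 27132, derange the rest: !6 = Σ_{j=0}^{6} (-1)^j·6!/j! = 720 - 720 + 360 - 120 + 30 - 6 + 1 = 265. Product = 27132 × 265 = 7189980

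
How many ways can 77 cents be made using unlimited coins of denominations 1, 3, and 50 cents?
Coefficient of x^77 in 1/(1-x^1) · 1/(1-x^3) · 1/(1-x^50). Case on j = number of 50-cent coins (j = 0..1); remainder r = 77 - 50j is made from {1,3} in ⌊r/3⌋+1 ways. r = 77, 27 → 26 + 10 = 36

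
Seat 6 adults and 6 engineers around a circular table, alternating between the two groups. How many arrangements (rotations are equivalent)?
Fix one of the adults: (6-1)! ways for the remaining adults, × 6! ways for the engineers = 120 × 720 = 86400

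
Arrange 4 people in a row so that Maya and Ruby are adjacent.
Treat as block: (4-1)! × 2! = 6 × 2 = 12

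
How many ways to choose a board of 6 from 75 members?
C(75,6) = 75!/(6!×69!) = 201359550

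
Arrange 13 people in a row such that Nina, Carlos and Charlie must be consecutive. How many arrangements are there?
Treat the 3 as one block: (13-3+1)! × 3! = 39916800 × 6 = 239500800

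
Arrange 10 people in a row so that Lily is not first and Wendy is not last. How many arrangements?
By inclusion-exclusion: 10! - 2×(10-1)! + (10-2)! = 3628800 - 725760 + 40320 = 2943360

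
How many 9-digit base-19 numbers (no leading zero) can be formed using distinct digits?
First digit: 18 choices (nonzero). Then descending: 18 × 18 × 17 × 16 × 15 × 14 × 13 × 12 × 11 = 31757806080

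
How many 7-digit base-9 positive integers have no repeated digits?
First digit: 8 choices (nonzero). Then descending: 8 × 8 × 7 × 6 × 5 × 4 × 3 = 161280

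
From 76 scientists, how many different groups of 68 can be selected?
C(76,68) = 76!/(68!×8!) = 18855883575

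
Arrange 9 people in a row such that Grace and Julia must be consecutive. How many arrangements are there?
Treat the 2 as one block: (9-2+1)! × 2! = 40320 × 2 = 80640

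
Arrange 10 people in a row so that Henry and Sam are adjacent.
Treat as block: (10-1)! × 2! = 362880 × 2 = 725760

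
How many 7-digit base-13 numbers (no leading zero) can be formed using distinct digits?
First digit: 12 choices (nonzero). Then descending: 12 × 12 × 11 × 10 × 9 × 8 × 7 = 7983360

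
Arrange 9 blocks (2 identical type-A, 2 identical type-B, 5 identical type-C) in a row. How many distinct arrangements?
9! / (2! × 2! × 5!) = 756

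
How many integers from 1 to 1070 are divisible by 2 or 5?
⌊1070/2⌋ + ⌊1070/5⌋ - ⌊1070/10⌋ = 535 + 214 - 107 = 642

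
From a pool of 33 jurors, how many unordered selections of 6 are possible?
C(33,6) = 33!/(6!×27!) = 1107568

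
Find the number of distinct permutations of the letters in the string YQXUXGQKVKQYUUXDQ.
17! / (4! × 1! × 3! × 2! × 1! × 2! × 3! × 1!) = 102918816000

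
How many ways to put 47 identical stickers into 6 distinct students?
C(47+6-1, 6-1) = C(52, 5) = 2598960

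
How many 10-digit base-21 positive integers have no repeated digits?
First digit: 20 choices (nonzero). Then descending: 20 × 20 × 19 × 18 × 17 × 16 × 15 × 14 × 13 × 12 = 1218986496000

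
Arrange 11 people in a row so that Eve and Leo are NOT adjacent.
Total - adjacent = 11! - (11-1)!×2 = 39916800 - 7257600 = 32659200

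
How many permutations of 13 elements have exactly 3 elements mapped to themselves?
Choose the 3 fixed points C(13,3) = 286, derange the rest: !10 = Σ_{j=0}^{10} (-1)^j·10!/j! = 3628800 - 3628800 + 1814400 - 604800 + 151200 - 30240 + 5040 - 720 + 90 - 10 + 1 = 1334961. Product = 286 × 1334961 = 381798846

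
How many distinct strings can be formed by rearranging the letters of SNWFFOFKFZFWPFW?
15! / (1! × 1! × 1! × 1! × 3! × 1! × 6! × 1!) = 302702400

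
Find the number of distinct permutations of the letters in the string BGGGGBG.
7! / (2! × 5!) = 21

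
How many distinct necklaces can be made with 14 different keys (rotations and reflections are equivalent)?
(14-1)!/2 = 6227020800/2 = 3113510400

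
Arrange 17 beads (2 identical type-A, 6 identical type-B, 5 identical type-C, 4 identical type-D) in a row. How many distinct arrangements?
17! / (2! × 6! × 5! × 4!) = 85765680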